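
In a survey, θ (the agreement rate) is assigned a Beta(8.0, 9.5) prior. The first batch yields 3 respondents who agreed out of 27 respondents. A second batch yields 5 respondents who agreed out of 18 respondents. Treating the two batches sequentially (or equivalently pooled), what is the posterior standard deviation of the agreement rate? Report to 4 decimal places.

The Beta prior is conjugate to a Binomial/Bernoulli likelihood; the update adds successes to α and failures to β.
After batch 1: Beta(8.0+3, 9.5+24) = Beta(11.0, 33.5).
After batch 2: Beta(11.0+5, 33.5+13) = Beta(16.0, 46.5).
Var = αβ/((α+β)²(α+β+1)) = 16.0·46.5/(62.5²·63.5) = 0.00299943; SD = √0.00299943 = 0.0548.

0.0548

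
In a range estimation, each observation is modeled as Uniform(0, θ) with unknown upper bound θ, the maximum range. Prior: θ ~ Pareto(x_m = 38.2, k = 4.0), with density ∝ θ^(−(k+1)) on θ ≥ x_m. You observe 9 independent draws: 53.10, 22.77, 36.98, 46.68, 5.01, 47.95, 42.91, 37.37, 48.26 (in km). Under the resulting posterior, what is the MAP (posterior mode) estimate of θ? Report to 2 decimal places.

A Pareto(scale x_m, shape k) prior on the upper bound θ of Uniform(0, θ) is conjugate: posterior is Pareto(max(x_m, max xᵢ), k + n).
Sample maximum = 53.10; prior scale x_m = 38.2 → posterior scale = max = 53.10.
Posterior shape = 4.0 + 9 = 13.0.
The Pareto density is decreasing on [x_m, ∞), so the mode is x_m = 53.10.

53.10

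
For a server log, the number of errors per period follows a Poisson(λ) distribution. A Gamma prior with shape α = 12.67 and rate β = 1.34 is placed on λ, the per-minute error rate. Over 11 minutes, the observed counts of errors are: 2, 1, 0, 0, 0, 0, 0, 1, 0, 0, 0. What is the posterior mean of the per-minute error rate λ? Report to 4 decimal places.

With a Gamma(shape α, rate β) prior, the Poisson likelihood is conjugate: the posterior is Gamma(α + ΣXᵢ, β + n).
Sum of counts S = 4 over n = 11 minutes.
Posterior: Gamma(α+S, β+n) = Gamma(12.67+4, 1.34+11) = Gamma(16.67, 12.34).
Posterior mean = α/β = 16.67/12.34 = 1.3509.

1.3509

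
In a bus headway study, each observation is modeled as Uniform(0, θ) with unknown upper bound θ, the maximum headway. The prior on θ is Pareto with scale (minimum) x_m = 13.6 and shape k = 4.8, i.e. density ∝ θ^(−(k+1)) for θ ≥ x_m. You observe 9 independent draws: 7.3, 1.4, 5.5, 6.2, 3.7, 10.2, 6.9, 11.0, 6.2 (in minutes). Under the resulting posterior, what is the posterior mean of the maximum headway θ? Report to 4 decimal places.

14.6625

A Pareto(scale x_m, shape k) prior on the upper bound θ of Uniform(0, θ) is conjugate: posterior is Pareto(max(x_m, max xᵢ), k + n).
Sample maximum = 11.0; prior scale x_m = 13.6 → posterior scale = max = 13.6.
Posterior shape = 4.8 + 9 = 13.8.
E[θ|data] = k·x_m/(k−1) = 13.8·13.6/12.8 = 14.6625.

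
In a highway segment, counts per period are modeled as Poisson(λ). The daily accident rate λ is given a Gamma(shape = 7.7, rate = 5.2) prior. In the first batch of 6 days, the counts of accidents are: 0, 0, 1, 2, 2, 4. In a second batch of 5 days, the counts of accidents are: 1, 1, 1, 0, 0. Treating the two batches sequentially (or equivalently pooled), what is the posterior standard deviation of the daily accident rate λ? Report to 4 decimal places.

With a Gamma(shape α, rate β) prior, the Poisson likelihood is conjugate: the posterior is Gamma(α + ΣXᵢ, β + n).
Batch 1: sum of counts S = 9 over n = 6 days.
After batch 1: Gamma(α+S, β+n) = Gamma(7.7+9, 5.2+6) = Gamma(16.7, 11.2).
Batch 2: sum of counts S = 3 over n = 5 days.
After batch 2: Gamma(α+S, β+n) = Gamma(16.7+3, 11.2+5) = Gamma(19.7, 16.2).
SD = √α/β = √19.7/16.2 = 0.2740.

0.2740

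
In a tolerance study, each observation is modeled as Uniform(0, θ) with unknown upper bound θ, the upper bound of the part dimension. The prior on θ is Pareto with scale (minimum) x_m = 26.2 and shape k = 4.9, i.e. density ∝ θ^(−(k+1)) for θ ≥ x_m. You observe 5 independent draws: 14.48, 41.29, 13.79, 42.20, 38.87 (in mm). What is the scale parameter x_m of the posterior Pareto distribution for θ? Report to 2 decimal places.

A Pareto(scale x_m, shape k) prior on the upper bound θ of Uniform(0, θ) is conjugate: posterior is Pareto(max(x_m, max xᵢ), k + n).
Sample maximum = 42.20; prior scale x_m = 26.2 → posterior scale = max = 42.20.
Posterior shape = 4.9 + 5 = 9.9.
Posterior scale x_m = 42.20.

42.20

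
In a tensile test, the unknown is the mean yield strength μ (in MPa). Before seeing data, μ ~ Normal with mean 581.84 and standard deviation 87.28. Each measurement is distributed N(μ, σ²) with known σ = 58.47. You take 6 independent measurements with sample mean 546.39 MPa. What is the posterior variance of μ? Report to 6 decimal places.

530.137350

For Normal data with known variance σ², a Normal(μ₀, σ₀²) prior on μ is conjugate. Posterior precision = 1/σ₀² + n/σ²; posterior mean is the precision-weighted average of μ₀ and x̄.
σ₀² = 87.28² = 7617.7984, σ² = 58.47² = 3418.7409; σ² + n·σ₀² = 3418.7409 + 6·7617.7984 = 49125.5313.
Posterior precision = 1/σ₀² + n/σ² = 1/7617.7984 + 6/3418.7409 = (σ² + n·σ₀²)/(σ₀²σ²) = 49125.5313/(7617.7984·3418.7409); posterior variance σₙ² = σ₀²σ²/(σ² + n·σ₀²) = 7617.7984·3418.7409/49125.5313 = 530.137350.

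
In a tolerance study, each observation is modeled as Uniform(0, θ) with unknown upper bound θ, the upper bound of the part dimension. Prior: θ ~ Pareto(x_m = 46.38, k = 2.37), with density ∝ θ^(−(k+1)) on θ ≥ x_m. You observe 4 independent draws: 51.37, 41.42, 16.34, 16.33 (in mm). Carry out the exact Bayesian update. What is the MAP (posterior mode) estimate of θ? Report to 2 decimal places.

A Pareto(scale x_m, shape k) prior on the upper bound θ of Uniform(0, θ) is conjugate: posterior is Pareto(max(x_m, max xᵢ), k + n).
Sample maximum = 51.37; prior scale x_m = 46.38 → posterior scale = max = 51.37.
Posterior shape = 2.37 + 4 = 6.37.
The Pareto density is decreasing on [x_m, ∞), so the mode is x_m = 51.37.

51.37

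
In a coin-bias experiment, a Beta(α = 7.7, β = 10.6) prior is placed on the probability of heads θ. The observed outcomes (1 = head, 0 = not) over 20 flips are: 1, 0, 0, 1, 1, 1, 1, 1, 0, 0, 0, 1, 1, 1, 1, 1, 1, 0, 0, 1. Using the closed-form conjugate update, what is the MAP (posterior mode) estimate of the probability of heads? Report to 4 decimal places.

The Beta prior is conjugate to a Binomial/Bernoulli likelihood; the update adds successes to α and failures to β.
Posterior: Beta(α+k, β+n−k) = Beta(7.7+13, 10.6+7) = Beta(20.7, 17.6).
Mode of Beta(a,b) for a,b>1 is (a−1)/(a+b−2) = 19.7/36.3 = 0.5427.

0.5427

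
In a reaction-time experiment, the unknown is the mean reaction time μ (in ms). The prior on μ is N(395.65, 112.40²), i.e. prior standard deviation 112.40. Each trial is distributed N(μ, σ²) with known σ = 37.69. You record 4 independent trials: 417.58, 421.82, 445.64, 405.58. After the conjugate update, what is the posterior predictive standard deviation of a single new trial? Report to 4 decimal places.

For Normal data with known variance σ², a Normal(μ₀, σ₀²) prior on μ is conjugate. Posterior precision = 1/σ₀² + n/σ²; posterior mean is the precision-weighted average of μ₀ and x̄.
σ₀² = 112.40² = 12633.76, σ² = 37.69² = 1420.5361; σ² + n·σ₀² = 1420.5361 + 4·12633.76 = 51955.5761.
Posterior precision = 1/σ₀² + n/σ² = 1/12633.76 + 4/1420.5361 = (σ² + n·σ₀²)/(σ₀²σ²) = 51955.5761/(12633.76·1420.5361); posterior variance σₙ² = σ₀²σ²/(σ² + n·σ₀²) = 12633.76·1420.5361/51955.5761 = 345.424178.
Predictive variance for one new observation = σₙ² + σ² = 12633.76·1420.5361/51955.5761 + 1420.5361 = σ²·(σ₀² + 51955.5761)/51955.5761 = 1420.5361·64589.3361/51955.5761 = 1765.960278; SD = √(1420.5361·64589.3361/51955.5761) = 42.0233.

42.0233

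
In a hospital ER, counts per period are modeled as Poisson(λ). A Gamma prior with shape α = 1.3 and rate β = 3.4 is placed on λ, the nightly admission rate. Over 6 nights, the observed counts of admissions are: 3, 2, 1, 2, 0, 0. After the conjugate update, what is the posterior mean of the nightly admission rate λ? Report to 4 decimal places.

0.9894

With a Gamma(shape α, rate β) prior, the Poisson likelihood is conjugate: the posterior is Gamma(α + ΣXᵢ, β + n).
Sum of counts S = 8 over n = 6 nights.
Posterior: Gamma(α+S, β+n) = Gamma(1.3+8, 3.4+6) = Gamma(9.3, 9.4).
Posterior mean = α/β = 9.3/9.4 = 0.9894.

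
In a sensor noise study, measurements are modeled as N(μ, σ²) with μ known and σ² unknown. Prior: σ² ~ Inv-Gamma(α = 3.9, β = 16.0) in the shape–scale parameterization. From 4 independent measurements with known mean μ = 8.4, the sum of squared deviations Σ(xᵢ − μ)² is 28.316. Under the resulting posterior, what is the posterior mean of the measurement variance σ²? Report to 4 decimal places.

With known mean μ and an Inverse-Gamma(α, β) prior on σ², the Normal likelihood is conjugate: posterior is Inv-Gamma(α + n/2, β + Σ(xᵢ−μ)²/2).
Posterior: Inv-Gamma(3.9 + 4/2, 16.0 + 28.316/2) = Inv-Gamma(5.90, 30.1580).
E[σ²|data] = β/(α−1) = 30.1580/4.90 = 6.1547.

6.1547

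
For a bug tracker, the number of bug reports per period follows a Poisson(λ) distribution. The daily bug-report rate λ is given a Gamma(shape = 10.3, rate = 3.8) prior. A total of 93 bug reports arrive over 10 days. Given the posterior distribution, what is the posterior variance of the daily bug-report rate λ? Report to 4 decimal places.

0.5424

With a Gamma(shape α, rate β) prior, the Poisson likelihood is conjugate: the posterior is Gamma(α + ΣXᵢ, β + n).
Posterior: Gamma(α+S, β+n) = Gamma(10.3+93, 3.8+10) = Gamma(103.3, 13.8).
Var = α/β² = 103.3/13.8² = 0.5424.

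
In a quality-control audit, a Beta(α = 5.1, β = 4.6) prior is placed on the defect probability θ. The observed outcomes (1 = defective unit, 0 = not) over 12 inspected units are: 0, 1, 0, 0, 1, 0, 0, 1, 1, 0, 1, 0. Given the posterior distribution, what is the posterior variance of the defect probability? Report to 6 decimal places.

0.010961

The Beta prior is conjugate to a Binomial/Bernoulli likelihood; the update adds successes to α and failures to β.
Posterior: Beta(α+k, β+n−k) = Beta(5.1+5, 4.6+7) = Beta(10.1, 11.6).
Var = αβ/((α+β)²(α+β+1)) = 10.1·11.6/(21.7²·22.7) = 0.010961.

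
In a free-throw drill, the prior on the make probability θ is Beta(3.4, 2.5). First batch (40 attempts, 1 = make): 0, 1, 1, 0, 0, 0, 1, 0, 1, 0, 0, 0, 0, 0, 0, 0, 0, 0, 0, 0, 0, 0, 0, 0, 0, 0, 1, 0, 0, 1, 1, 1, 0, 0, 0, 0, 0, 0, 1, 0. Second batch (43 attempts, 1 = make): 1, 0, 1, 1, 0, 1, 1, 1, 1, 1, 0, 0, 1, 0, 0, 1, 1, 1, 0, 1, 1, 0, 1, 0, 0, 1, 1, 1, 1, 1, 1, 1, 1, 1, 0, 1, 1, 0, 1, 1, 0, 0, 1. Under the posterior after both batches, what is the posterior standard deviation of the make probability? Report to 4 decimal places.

0.0526

The Beta prior is conjugate to a Binomial/Bernoulli likelihood; the update adds successes to α and failures to β.
After batch 1: Beta(3.4+9, 2.5+31) = Beta(12.4, 33.5).
After batch 2: Beta(12.4+29, 33.5+14) = Beta(41.4, 47.5).
Var = αβ/((α+β)²(α+β+1)) = 41.4·47.5/(88.9²·89.9) = 0.00276777; SD = √0.00276777 = 0.0526.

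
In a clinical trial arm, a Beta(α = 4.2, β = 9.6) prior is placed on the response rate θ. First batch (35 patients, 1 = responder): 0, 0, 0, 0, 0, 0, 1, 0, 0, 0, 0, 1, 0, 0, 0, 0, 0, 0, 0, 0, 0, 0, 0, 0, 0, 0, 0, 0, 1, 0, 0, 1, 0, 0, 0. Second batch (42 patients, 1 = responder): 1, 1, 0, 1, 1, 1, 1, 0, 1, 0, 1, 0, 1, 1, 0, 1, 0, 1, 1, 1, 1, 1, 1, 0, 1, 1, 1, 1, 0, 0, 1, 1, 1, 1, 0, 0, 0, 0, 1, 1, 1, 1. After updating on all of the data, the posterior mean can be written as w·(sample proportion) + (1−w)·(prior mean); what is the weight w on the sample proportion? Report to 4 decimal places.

The Beta prior is conjugate to a Binomial/Bernoulli likelihood; the update adds successes to α and failures to β.
Total number of patients: n = 35 + 42 = 77.
Posterior mean = (α₀+k)/(α₀+β₀+n) = [n/(α₀+β₀+n)]·(k/n) + [(α₀+β₀)/(α₀+β₀+n)]·α₀/(α₀+β₀), so only n and the prior enter the weight.
The weight on the data is w = n/(α₀+β₀+n) = 77/(4.2+9.6+77) = 77/90.8 = 0.8480.

0.8480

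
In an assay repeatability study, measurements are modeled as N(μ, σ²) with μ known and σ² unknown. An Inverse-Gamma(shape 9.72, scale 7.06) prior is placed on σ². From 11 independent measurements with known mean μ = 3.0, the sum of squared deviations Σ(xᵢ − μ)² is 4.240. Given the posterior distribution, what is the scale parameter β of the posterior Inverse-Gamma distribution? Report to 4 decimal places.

9.1800

With known mean μ and an Inverse-Gamma(α, β) prior on σ², the Normal likelihood is conjugate: posterior is Inv-Gamma(α + n/2, β + Σ(xᵢ−μ)²/2).
Posterior: Inv-Gamma(9.72 + 11/2, 7.06 + 4.240/2) = Inv-Gamma(15.22, 9.1800).
Posterior β = 9.1800.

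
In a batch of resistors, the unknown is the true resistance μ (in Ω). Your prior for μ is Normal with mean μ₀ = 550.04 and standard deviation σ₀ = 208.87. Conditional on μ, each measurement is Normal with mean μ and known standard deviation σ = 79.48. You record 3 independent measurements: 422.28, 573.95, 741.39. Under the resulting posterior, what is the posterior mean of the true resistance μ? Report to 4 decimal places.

577.8637

For Normal data with known variance σ², a Normal(μ₀, σ₀²) prior on μ is conjugate. Posterior precision = 1/σ₀² + n/σ²; posterior mean is the precision-weighted average of μ₀ and x̄.
Σxᵢ = 422.28 + 573.95 + 741.39 = 1737.62, so n·x̄ = 1737.62.
σ₀² = 208.87² = 43626.6769, σ² = 79.48² = 6317.0704; σ² + n·σ₀² = 6317.0704 + 3·43626.6769 = 137197.1011.
Posterior mean = (μ₀/σ₀² + n·x̄/σ²)/(1/σ₀² + n/σ²) = (σ²·μ₀ + σ₀²·n·x̄)/(σ² + n·σ₀²) = (6317.0704·550.04 + 43626.6769·1737.62)/137197.1011 = 79281227.717794/137197.1011 = 577.8637.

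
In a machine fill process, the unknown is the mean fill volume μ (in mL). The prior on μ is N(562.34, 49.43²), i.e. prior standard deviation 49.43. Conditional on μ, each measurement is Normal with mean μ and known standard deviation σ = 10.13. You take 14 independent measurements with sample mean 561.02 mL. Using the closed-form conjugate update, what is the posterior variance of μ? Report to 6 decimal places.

For Normal data with known variance σ², a Normal(μ₀, σ₀²) prior on μ is conjugate. Posterior precision = 1/σ₀² + n/σ²; posterior mean is the precision-weighted average of μ₀ and x̄.
σ₀² = 49.43² = 2443.3249, σ² = 10.13² = 102.6169; σ² + n·σ₀² = 102.6169 + 14·2443.3249 = 34309.1655.
Posterior precision = 1/σ₀² + n/σ² = 1/2443.3249 + 14/102.6169 = (σ² + n·σ₀²)/(σ₀²σ²) = 34309.1655/(2443.3249·102.6169); posterior variance σₙ² = σ₀²σ²/(σ² + n·σ₀²) = 2443.3249·102.6169/34309.1655 = 7.307856.

7.307856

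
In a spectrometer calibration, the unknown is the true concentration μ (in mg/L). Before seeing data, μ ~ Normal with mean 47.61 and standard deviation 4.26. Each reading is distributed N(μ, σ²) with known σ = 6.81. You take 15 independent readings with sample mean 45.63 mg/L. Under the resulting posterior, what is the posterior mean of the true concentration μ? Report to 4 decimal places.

For Normal data with known variance σ², a Normal(μ₀, σ₀²) prior on μ is conjugate. Posterior precision = 1/σ₀² + n/σ²; posterior mean is the precision-weighted average of μ₀ and x̄.
n·x̄ = 15·45.63 = 684.45.
σ₀² = 4.26² = 18.1476, σ² = 6.81² = 46.3761; σ² + n·σ₀² = 46.3761 + 15·18.1476 = 318.5901.
Posterior mean = (μ₀/σ₀² + n·x̄/σ²)/(1/σ₀² + n/σ²) = (σ²·μ₀ + σ₀²·n·x̄)/(σ² + n·σ₀²) = (46.3761·47.61 + 18.1476·684.45)/318.5901 = 14629.090941/318.5901 = 45.9182.

45.9182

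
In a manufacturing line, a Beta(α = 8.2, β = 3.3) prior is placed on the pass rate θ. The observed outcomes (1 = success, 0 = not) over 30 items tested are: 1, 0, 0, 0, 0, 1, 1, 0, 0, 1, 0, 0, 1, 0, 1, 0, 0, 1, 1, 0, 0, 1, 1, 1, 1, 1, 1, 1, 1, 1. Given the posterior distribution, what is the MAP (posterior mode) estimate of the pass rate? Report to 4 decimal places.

0.6127

The Beta prior is conjugate to a Binomial/Bernoulli likelihood; the update adds successes to α and failures to β.
Posterior: Beta(α+k, β+n−k) = Beta(8.2+17, 3.3+13) = Beta(25.2, 16.3).
Mode of Beta(a,b) for a,b>1 is (a−1)/(a+b−2) = 24.2/39.5 = 0.6127.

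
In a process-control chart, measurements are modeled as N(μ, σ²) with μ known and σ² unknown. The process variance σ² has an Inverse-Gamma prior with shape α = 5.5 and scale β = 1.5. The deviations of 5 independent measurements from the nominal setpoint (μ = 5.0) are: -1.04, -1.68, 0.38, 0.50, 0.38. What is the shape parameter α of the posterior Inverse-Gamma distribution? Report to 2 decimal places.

8.00

With known mean μ and an Inverse-Gamma(α, β) prior on σ², the Normal likelihood is conjugate: posterior is Inv-Gamma(α + n/2, β + Σ(xᵢ−μ)²/2).
Σ(xᵢ−μ)² = (-1.04)² + (-1.68)² + (0.38)² + (0.50)² + (0.38)² = 4.4428.
Posterior: Inv-Gamma(5.5 + 5/2, 1.5 + 4.4428/2) = Inv-Gamma(8.00, 3.72140).
Posterior α = 8.00.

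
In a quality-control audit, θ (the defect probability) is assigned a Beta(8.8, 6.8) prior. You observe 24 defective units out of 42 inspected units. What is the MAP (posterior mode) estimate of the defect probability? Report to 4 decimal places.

The Beta prior is conjugate to a Binomial/Bernoulli likelihood; the update adds successes to α and failures to β.
Posterior: Beta(α+k, β+n−k) = Beta(8.8+24, 6.8+18) = Beta(32.8, 24.8).
Mode of Beta(a,b) for a,b>1 is (a−1)/(a+b−2) = 31.8/55.6 = 0.5719.

0.5719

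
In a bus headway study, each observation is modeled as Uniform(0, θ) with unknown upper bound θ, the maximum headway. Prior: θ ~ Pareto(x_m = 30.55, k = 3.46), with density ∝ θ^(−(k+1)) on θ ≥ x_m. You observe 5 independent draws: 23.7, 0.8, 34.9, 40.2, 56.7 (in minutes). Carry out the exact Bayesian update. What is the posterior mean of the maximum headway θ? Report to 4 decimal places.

A Pareto(scale x_m, shape k) prior on the upper bound θ of Uniform(0, θ) is conjugate: posterior is Pareto(max(x_m, max xᵢ), k + n).
Sample maximum = 56.7; prior scale x_m = 30.55 → posterior scale = max = 56.70.
Posterior shape = 3.46 + 5 = 8.46.
E[θ|data] = k·x_m/(k−1) = 8.46·56.70/7.46 = 64.3005.

64.3005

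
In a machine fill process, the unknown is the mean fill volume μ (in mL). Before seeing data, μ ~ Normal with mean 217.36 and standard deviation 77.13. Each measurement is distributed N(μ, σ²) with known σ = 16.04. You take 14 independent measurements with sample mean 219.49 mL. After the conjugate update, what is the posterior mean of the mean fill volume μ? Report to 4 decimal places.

For Normal data with known variance σ², a Normal(μ₀, σ₀²) prior on μ is conjugate. Posterior precision = 1/σ₀² + n/σ²; posterior mean is the precision-weighted average of μ₀ and x̄.
n·x̄ = 14·219.49 = 3072.86.
σ₀² = 77.13² = 5949.0369, σ² = 16.04² = 257.2816; σ² + n·σ₀² = 257.2816 + 14·5949.0369 = 83543.7982.
Posterior mean = (μ₀/σ₀² + n·x̄/σ²)/(1/σ₀² + n/σ²) = (σ²·μ₀ + σ₀²·n·x̄)/(σ² + n·σ₀²) = (257.2816·217.36 + 5949.0369·3072.86)/83543.7982 = 18336480.25711/83543.7982 = 219.4834.

219.4834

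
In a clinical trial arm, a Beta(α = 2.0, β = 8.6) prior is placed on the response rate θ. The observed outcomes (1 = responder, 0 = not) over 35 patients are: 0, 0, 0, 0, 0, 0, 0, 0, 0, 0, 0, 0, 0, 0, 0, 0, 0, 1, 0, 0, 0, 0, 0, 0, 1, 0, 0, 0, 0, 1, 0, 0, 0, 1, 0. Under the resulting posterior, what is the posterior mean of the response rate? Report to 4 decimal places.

0.1316

The Beta prior is conjugate to a Binomial/Bernoulli likelihood; the update adds successes to α and failures to β.
Posterior: Beta(α+k, β+n−k) = Beta(2.0+4, 8.6+31) = Beta(6.0, 39.6).
Posterior mean = α/(α+β) = 6.0/45.6 = 0.1316.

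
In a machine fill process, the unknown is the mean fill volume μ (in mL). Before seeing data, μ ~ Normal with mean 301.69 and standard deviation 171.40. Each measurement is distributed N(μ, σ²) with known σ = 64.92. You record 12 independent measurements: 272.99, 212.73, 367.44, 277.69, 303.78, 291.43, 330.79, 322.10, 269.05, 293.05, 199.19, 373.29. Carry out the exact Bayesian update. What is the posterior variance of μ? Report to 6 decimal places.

For Normal data with known variance σ², a Normal(μ₀, σ₀²) prior on μ is conjugate. Posterior precision = 1/σ₀² + n/σ²; posterior mean is the precision-weighted average of μ₀ and x̄.
σ₀² = 171.40² = 29377.96, σ² = 64.92² = 4214.6064; σ² + n·σ₀² = 4214.6064 + 12·29377.96 = 356750.1264.
Posterior precision = 1/σ₀² + n/σ² = 1/29377.96 + 12/4214.6064 = (σ² + n·σ₀²)/(σ₀²σ²) = 356750.1264/(29377.96·4214.6064); posterior variance σₙ² = σ₀²σ²/(σ² + n·σ₀²) = 29377.96·4214.6064/356750.1264 = 347.067959.

347.067959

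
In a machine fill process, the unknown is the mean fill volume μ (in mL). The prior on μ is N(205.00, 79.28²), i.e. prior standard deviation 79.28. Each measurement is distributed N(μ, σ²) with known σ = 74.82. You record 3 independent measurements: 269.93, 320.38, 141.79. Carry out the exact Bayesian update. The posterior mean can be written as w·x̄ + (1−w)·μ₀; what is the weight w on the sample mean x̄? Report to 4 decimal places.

0.7711

For Normal data with known variance σ², a Normal(μ₀, σ₀²) prior on μ is conjugate. Posterior precision = 1/σ₀² + n/σ²; posterior mean is the precision-weighted average of μ₀ and x̄.
σ₀² = 79.28² = 6285.3184, σ² = 74.82² = 5598.0324. Prior precision 1/σ₀² = 1/6285.3184; data precision n/σ² = 3/5598.0324.
w = (n/σ²)/(1/σ₀² + n/σ²) = n·σ₀²/(σ² + n·σ₀²) = 3·6285.3184/(5598.0324 + 3·6285.3184) = 18855.9552/24453.9876 = 0.7711.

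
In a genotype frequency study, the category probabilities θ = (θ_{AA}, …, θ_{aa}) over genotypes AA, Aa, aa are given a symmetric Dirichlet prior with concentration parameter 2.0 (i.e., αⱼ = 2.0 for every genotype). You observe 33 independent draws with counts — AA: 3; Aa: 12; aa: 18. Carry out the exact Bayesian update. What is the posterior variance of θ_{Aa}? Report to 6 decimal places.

0.005753

The Dirichlet prior is conjugate to the Multinomial likelihood: each posterior αⱼ = prior αⱼ + observed count nⱼ.
Posterior concentration: (5.0, 14.0, 20.0), total = 39.0.
Var[θ_j] = α_j(Σα−α_j)/((Σα)²(Σα+1)) = 14.0·25.0/(39.0²·40.0) = 0.005753.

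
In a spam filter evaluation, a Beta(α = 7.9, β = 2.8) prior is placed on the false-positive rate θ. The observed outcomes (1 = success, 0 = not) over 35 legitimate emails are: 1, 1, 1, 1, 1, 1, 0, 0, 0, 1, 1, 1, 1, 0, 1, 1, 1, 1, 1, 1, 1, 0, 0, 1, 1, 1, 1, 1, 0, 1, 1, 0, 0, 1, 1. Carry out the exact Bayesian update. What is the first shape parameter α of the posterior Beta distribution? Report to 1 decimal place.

The Beta prior is conjugate to a Binomial/Bernoulli likelihood; the update adds successes to α and failures to β.
Posterior: Beta(α+k, β+n−k) = Beta(7.9+26, 2.8+9) = Beta(33.9, 11.8).
Posterior α = 33.9.

33.9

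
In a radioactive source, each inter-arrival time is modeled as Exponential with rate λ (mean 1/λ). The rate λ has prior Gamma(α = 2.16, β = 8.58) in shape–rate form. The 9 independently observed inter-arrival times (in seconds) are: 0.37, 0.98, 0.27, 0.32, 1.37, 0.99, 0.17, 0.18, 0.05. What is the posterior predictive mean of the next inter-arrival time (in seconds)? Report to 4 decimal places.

1.3071

With a Gamma(shape α, rate β) prior on the exponential rate λ, the posterior after n observations with total T = Σxᵢ is Gamma(α+n, β+T).
Sum of observations T = 4.70 seconds; n = 9.
Posterior: Gamma(2.16+9, 8.58+4.70) = Gamma(11.16, 13.28).
The predictive distribution for the next observation is Lomax; its mean is β/(α−1) = 13.28/10.16 = 1.3071.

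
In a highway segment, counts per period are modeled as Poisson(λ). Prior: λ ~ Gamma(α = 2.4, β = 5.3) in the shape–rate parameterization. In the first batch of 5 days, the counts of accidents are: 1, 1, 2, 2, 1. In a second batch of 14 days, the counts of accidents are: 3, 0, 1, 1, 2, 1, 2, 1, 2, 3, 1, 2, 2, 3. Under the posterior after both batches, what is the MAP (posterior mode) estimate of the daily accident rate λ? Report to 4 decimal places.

1.3333

With a Gamma(shape α, rate β) prior, the Poisson likelihood is conjugate: the posterior is Gamma(α + ΣXᵢ, β + n).
Batch 1: sum of counts S = 7 over n = 5 days.
After batch 1: Gamma(α+S, β+n) = Gamma(2.4+7, 5.3+5) = Gamma(9.4, 10.3).
Batch 2: sum of counts S = 24 over n = 14 days.
After batch 2: Gamma(α+S, β+n) = Gamma(9.4+24, 10.3+14) = Gamma(33.4, 24.3).
Mode of Gamma(α,β) for α≥1 is (α−1)/β = 32.4/24.3 = 1.3333.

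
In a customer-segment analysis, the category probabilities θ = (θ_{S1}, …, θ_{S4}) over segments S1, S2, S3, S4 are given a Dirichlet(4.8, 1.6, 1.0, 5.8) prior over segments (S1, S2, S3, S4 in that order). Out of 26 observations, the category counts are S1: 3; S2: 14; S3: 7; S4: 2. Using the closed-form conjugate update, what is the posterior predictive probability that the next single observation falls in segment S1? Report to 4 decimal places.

The Dirichlet prior is conjugate to the Multinomial likelihood: each posterior αⱼ = prior αⱼ + observed count nⱼ.
Posterior concentration: (7.8, 15.6, 8.0, 7.8), total = 39.2.
P(next = S1 | data) = α_{S1}/Σα = 0.1990.

0.1990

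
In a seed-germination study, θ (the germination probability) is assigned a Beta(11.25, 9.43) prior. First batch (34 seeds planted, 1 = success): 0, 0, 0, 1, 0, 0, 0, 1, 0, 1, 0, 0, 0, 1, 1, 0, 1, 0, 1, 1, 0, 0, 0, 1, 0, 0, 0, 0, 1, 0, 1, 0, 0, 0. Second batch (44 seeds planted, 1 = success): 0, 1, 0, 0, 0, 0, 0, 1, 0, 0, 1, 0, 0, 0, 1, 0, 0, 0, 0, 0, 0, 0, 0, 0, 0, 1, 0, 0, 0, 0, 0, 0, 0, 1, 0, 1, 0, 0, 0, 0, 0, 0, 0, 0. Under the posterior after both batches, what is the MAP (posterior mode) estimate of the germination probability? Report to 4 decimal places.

0.2922

The Beta prior is conjugate to a Binomial/Bernoulli likelihood; the update adds successes to α and failures to β.
After batch 1: Beta(11.25+11, 9.43+23) = Beta(22.25, 32.43).
After batch 2: Beta(22.25+7, 32.43+37) = Beta(29.25, 69.43).
Mode of Beta(a,b) for a,b>1 is (a−1)/(a+b−2) = 28.25/96.68 = 0.2922.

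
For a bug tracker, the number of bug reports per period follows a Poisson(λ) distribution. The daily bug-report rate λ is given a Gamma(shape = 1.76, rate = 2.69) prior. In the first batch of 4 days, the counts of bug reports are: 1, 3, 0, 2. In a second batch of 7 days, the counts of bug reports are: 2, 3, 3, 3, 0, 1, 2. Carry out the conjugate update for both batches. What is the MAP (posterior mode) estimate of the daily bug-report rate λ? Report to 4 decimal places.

1.5164

With a Gamma(shape α, rate β) prior, the Poisson likelihood is conjugate: the posterior is Gamma(α + ΣXᵢ, β + n).
Batch 1: sum of counts S = 6 over n = 4 days.
After batch 1: Gamma(α+S, β+n) = Gamma(1.76+6, 2.69+4) = Gamma(7.76, 6.69).
Batch 2: sum of counts S = 14 over n = 7 days.
After batch 2: Gamma(α+S, β+n) = Gamma(7.76+14, 6.69+7) = Gamma(21.76, 13.69).
Mode of Gamma(α,β) for α≥1 is (α−1)/β = 20.76/13.69 = 1.5164.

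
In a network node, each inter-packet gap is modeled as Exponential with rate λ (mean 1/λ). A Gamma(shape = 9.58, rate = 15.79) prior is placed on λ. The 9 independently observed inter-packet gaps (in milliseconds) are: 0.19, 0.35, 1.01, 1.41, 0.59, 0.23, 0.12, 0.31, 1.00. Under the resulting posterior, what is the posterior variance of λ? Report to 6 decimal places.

With a Gamma(shape α, rate β) prior on the exponential rate λ, the posterior after n observations with total T = Σxᵢ is Gamma(α+n, β+T).
Sum of observations T = 5.21 milliseconds; n = 9.
Posterior: Gamma(9.58+9, 15.79+5.21) = Gamma(18.58, 21.00).
Var = α/β² = 0.042132.

0.042132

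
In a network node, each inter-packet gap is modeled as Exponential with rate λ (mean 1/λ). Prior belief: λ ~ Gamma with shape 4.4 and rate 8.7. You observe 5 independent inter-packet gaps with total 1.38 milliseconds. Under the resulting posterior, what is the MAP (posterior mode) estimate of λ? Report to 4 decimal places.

0.8333

With a Gamma(shape α, rate β) prior on the exponential rate λ, the posterior after n observations with total T = Σxᵢ is Gamma(α+n, β+T).
Posterior: Gamma(4.4+5, 8.7+1.38) = Gamma(9.4, 10.08).
Mode = (α−1)/β = 0.8333.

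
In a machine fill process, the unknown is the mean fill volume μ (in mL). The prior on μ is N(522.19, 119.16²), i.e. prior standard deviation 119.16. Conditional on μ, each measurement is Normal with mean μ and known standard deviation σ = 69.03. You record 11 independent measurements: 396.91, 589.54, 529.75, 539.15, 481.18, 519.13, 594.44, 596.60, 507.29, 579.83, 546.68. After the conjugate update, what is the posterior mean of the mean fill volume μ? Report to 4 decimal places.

For Normal data with known variance σ², a Normal(μ₀, σ₀²) prior on μ is conjugate. Posterior precision = 1/σ₀² + n/σ²; posterior mean is the precision-weighted average of μ₀ and x̄.
Σxᵢ = 396.91 + 589.54 + 529.75 + 539.15 + 481.18 + 519.13 + 594.44 + 596.60 + 507.29 + 579.83 + 546.68 = 5880.5, so n·x̄ = 5880.5.
σ₀² = 119.16² = 14199.1056, σ² = 69.03² = 4765.1409; σ² + n·σ₀² = 4765.1409 + 11·14199.1056 = 160955.3025.
Posterior mean = (μ₀/σ₀² + n·x̄/σ²)/(1/σ₀² + n/σ²) = (σ²·μ₀ + σ₀²·n·x̄)/(σ² + n·σ₀²) = (4765.1409·522.19 + 14199.1056·5880.5)/160955.3025 = 85986149.407371/160955.3025 = 534.2238.

534.2238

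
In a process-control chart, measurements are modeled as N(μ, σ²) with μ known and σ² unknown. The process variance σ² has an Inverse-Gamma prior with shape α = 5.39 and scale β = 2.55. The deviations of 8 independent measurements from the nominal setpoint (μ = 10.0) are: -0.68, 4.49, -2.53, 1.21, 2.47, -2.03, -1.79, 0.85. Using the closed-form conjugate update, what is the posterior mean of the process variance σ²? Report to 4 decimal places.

2.8448

With known mean μ and an Inverse-Gamma(α, β) prior on σ², the Normal likelihood is conjugate: posterior is Inv-Gamma(α + n/2, β + Σ(xᵢ−μ)²/2).
Σ(xᵢ−μ)² = (-0.68)² + (4.49)² + (-2.53)² + (1.21)² + (2.47)² + (-2.03)² + (-1.79)² + (0.85)² = 42.6359.
Posterior: Inv-Gamma(5.39 + 8/2, 2.55 + 42.6359/2) = Inv-Gamma(9.39, 23.86795).
E[σ²|data] = β/(α−1) = 23.86795/8.39 = 2.8448.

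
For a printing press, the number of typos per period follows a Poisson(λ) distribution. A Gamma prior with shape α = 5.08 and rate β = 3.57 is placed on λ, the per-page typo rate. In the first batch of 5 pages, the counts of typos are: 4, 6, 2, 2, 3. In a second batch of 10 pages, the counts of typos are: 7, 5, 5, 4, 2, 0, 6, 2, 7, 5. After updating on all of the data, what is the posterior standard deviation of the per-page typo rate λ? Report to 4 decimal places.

0.4344

With a Gamma(shape α, rate β) prior, the Poisson likelihood is conjugate: the posterior is Gamma(α + ΣXᵢ, β + n).
Batch 1: sum of counts S = 17 over n = 5 pages.
After batch 1: Gamma(α+S, β+n) = Gamma(5.08+17, 3.57+5) = Gamma(22.08, 8.57).
Batch 2: sum of counts S = 43 over n = 10 pages.
After batch 2: Gamma(α+S, β+n) = Gamma(22.08+43, 8.57+10) = Gamma(65.08, 18.57).
SD = √α/β = √65.08/18.57 = 0.4344.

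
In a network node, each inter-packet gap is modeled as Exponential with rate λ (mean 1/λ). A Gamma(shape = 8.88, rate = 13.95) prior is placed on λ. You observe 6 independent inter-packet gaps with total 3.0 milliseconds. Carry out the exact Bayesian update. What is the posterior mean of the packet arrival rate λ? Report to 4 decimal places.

0.8779

With a Gamma(shape α, rate β) prior on the exponential rate λ, the posterior after n observations with total T = Σxᵢ is Gamma(α+n, β+T).
Posterior: Gamma(8.88+6, 13.95+3.0) = Gamma(14.88, 16.95).
Posterior mean of λ = α/β = 14.88/16.95 = 0.8779.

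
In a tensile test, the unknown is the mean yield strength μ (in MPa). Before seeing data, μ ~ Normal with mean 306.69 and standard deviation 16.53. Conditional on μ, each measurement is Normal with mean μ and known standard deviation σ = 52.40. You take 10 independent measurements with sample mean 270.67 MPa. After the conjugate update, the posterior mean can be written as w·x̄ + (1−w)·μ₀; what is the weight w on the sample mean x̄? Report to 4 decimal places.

0.4988

For Normal data with known variance σ², a Normal(μ₀, σ₀²) prior on μ is conjugate. Posterior precision = 1/σ₀² + n/σ²; posterior mean is the precision-weighted average of μ₀ and x̄.
σ₀² = 16.53² = 273.2409, σ² = 52.40² = 2745.76. Prior precision 1/σ₀² = 1/273.2409; data precision n/σ² = 10/2745.76.
w = (n/σ²)/(1/σ₀² + n/σ²) = n·σ₀²/(σ² + n·σ₀²) = 10·273.2409/(2745.76 + 10·273.2409) = 2732.409/5478.169 = 0.4988.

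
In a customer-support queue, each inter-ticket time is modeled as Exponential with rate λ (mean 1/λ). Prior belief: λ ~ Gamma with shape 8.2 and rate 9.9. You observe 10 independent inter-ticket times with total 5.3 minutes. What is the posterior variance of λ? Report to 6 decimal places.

With a Gamma(shape α, rate β) prior on the exponential rate λ, the posterior after n observations with total T = Σxᵢ is Gamma(α+n, β+T).
Posterior: Gamma(8.2+10, 9.9+5.3) = Gamma(18.2, 15.2).
Var = α/β² = 0.078774.

0.078774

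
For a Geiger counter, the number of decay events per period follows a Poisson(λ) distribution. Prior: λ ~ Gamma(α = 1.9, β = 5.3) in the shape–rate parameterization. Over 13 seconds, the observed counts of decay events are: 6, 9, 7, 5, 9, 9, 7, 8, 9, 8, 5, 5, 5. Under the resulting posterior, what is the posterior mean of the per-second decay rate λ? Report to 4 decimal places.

5.1311

With a Gamma(shape α, rate β) prior, the Poisson likelihood is conjugate: the posterior is Gamma(α + ΣXᵢ, β + n).
Sum of counts S = 92 over n = 13 seconds.
Posterior: Gamma(α+S, β+n) = Gamma(1.9+92, 5.3+13) = Gamma(93.9, 18.3).
Posterior mean = α/β = 93.9/18.3 = 5.1311.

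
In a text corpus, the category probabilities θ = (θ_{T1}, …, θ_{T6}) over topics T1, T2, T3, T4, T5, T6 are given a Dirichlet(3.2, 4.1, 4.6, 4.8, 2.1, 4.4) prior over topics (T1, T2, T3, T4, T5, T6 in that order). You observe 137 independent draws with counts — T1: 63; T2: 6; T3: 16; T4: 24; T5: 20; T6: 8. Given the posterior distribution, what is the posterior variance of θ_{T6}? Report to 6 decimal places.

0.000443

The Dirichlet prior is conjugate to the Multinomial likelihood: each posterior αⱼ = prior αⱼ + observed count nⱼ.
Posterior concentration: (66.2, 10.1, 20.6, 28.8, 22.1, 12.4), total = 160.2.
Var[θ_j] = α_j(Σα−α_j)/((Σα)²(Σα+1)) = 12.4·147.8/(160.2²·161.2) = 0.000443.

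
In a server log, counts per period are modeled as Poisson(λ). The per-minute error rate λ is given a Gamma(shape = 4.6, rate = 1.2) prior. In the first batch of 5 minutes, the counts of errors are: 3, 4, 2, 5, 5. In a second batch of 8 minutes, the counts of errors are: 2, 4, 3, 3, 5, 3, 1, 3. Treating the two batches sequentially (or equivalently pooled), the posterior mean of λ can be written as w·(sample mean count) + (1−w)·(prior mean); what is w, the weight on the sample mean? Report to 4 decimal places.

0.9155

With a Gamma(shape α, rate β) prior, the Poisson likelihood is conjugate: the posterior is Gamma(α + ΣXᵢ, β + n).
Total number of minutes: n = 5 + 8 = 13.
Posterior mean = (α₀+S)/(β₀+n) = [n/(β₀+n)]·(S/n) + [β₀/(β₀+n)]·(α₀/β₀), so only n and β₀ enter the weight.
Weight on data w = n/(β₀+n) = 13/(1.2+13) = 13/14.2 = 0.9155.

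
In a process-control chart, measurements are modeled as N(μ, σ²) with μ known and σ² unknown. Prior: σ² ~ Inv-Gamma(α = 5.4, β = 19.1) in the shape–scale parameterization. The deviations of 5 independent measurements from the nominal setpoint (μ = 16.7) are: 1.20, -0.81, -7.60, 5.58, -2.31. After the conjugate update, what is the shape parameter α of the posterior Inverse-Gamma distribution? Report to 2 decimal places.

With known mean μ and an Inverse-Gamma(α, β) prior on σ², the Normal likelihood is conjugate: posterior is Inv-Gamma(α + n/2, β + Σ(xᵢ−μ)²/2).
Σ(xᵢ−μ)² = (1.20)² + (-0.81)² + (-7.60)² + (5.58)² + (-2.31)² = 96.3286.
Posterior: Inv-Gamma(5.4 + 5/2, 19.1 + 96.3286/2) = Inv-Gamma(7.90, 67.26430).
Posterior α = 7.90.

7.90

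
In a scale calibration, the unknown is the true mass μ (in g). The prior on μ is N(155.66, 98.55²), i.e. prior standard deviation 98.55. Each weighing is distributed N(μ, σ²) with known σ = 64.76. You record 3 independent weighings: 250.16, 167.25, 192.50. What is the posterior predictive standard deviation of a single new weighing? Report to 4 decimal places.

73.5929

For Normal data with known variance σ², a Normal(μ₀, σ₀²) prior on μ is conjugate. Posterior precision = 1/σ₀² + n/σ²; posterior mean is the precision-weighted average of μ₀ and x̄.
σ₀² = 98.55² = 9712.1025, σ² = 64.76² = 4193.8576; σ² + n·σ₀² = 4193.8576 + 3·9712.1025 = 33330.1651.
Posterior precision = 1/σ₀² + n/σ² = 1/9712.1025 + 3/4193.8576 = (σ² + n·σ₀²)/(σ₀²σ²) = 33330.1651/(9712.1025·4193.8576); posterior variance σₙ² = σ₀²σ²/(σ² + n·σ₀²) = 9712.1025·4193.8576/33330.1651 = 1222.051399.
Predictive variance for one new observation = σₙ² + σ² = 9712.1025·4193.8576/33330.1651 + 4193.8576 = σ²·(σ₀² + 33330.1651)/33330.1651 = 4193.8576·43042.2676/33330.1651 = 5415.908999; SD = √(4193.8576·43042.2676/33330.1651) = 73.5929.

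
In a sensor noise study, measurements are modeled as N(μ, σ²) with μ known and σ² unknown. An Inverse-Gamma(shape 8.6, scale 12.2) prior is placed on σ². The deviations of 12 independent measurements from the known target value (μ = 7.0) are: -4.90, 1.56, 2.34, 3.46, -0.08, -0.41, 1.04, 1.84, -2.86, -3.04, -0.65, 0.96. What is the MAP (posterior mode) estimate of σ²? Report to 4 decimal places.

With known mean μ and an Inverse-Gamma(α, β) prior on σ², the Normal likelihood is conjugate: posterior is Inv-Gamma(α + n/2, β + Σ(xᵢ−μ)²/2).
Σ(xᵢ−μ)² = (-4.90)² + (1.56)² + (2.34)² + (3.46)² + (-0.08)² + (-0.41)² + (1.04)² + (1.84)² + (-2.86)² + (-3.04)² + (-0.65)² + (0.96)² = 67.2978.
Posterior: Inv-Gamma(8.6 + 12/2, 12.2 + 67.2978/2) = Inv-Gamma(14.60, 45.84890).
Mode = β/(α+1) = 45.84890/15.60 = 2.9390.

2.9390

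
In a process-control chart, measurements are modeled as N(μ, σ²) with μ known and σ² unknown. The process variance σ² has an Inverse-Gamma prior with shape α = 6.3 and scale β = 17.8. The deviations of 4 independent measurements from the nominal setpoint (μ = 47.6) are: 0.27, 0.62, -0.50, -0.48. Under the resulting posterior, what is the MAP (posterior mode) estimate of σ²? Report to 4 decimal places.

1.9644

With known mean μ and an Inverse-Gamma(α, β) prior on σ², the Normal likelihood is conjugate: posterior is Inv-Gamma(α + n/2, β + Σ(xᵢ−μ)²/2).
Σ(xᵢ−μ)² = (0.27)² + (0.62)² + (-0.50)² + (-0.48)² = 0.9377.
Posterior: Inv-Gamma(6.3 + 4/2, 17.8 + 0.9377/2) = Inv-Gamma(8.30, 18.26885).
Mode = β/(α+1) = 18.26885/9.30 = 1.9644.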